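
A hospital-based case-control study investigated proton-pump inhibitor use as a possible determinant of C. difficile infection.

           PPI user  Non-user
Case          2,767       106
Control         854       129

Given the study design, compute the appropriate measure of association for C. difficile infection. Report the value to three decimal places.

3.943

Reading the table with exposure as columns: a = 2767 (PPI user, case), b = 854 (PPI user, non-case), c = 106 (Non-user, case), d = 129.
This is a hospital-based case-control study: participants were sampled on outcome status, so risks in the source population cannot be estimated directly — relative risk is not valid here. The odds ratio is the appropriate measure.
OR = (a·d)/(b·c) = (2767 × 129) / (854 × 106) = 356943 / 90524 = 3.94308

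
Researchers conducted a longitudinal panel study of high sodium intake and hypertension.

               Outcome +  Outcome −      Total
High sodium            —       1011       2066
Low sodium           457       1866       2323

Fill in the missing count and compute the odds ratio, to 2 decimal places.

4.26

The missing cell is in the exposed row: 2066 − 1011 = 1055.
So a = 1055, b = 1011, c = 457, d = 1866.
OR = (a·d)/(b·c) = (1055 × 1866) / (1011 × 457) = 1968630 / 462027 = 4.26085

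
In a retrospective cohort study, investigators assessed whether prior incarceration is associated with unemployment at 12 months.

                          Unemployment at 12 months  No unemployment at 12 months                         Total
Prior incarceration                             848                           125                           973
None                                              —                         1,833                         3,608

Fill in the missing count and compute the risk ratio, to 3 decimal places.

The missing cell is in the unexposed row: 3608 − 1833 = 1775.
So a = 848, b = 125, c = 1775, d = 1833.
RR = [a/(a+b)] / [c/(c+d)] = (848/973) / (1775/3608) = 0.87153/0.49196 = 1.77154

1.772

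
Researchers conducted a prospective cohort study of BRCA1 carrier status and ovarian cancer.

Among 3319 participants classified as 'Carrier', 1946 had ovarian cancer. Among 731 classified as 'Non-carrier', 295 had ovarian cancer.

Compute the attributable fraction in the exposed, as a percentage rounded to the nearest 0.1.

31.2

From the description: a = 1946, b = 1373, c = 295, d = 436.
Risk in exposed = 1946/3319 = 0.58632; risk in unexposed = 295/731 = 0.40356.
RR = 0.58632/0.40356 = 1.45288
AR% = (RR − 1)/RR × 100 = (1.45288 − 1)/1.45288 × 100 = 31.1714%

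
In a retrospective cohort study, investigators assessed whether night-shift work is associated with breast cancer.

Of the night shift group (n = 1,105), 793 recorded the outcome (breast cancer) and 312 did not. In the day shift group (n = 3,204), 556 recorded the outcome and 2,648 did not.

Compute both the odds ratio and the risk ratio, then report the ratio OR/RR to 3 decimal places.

2.927

From the description: a = 793, b = 312, c = 556, d = 2648.
OR = (793·2648)/(312·556) = 2099864/173472 = 12.10492
Risk in exposed = 793/1105 = 0.71765; risk in unexposed = 556/3204 = 0.17353; RR = 4.13551
OR/RR = 12.10492 / 4.13551 = 2.92707
The outcome is not rare, so the OR lies further from 1 than the RR.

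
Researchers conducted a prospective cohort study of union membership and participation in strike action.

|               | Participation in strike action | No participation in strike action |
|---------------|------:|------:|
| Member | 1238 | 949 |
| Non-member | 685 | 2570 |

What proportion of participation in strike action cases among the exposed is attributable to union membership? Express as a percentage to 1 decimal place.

62.8

Cells: a = 1238, b = 949, c = 685, d = 2570.
Risk in exposed = 1238/2187 = 0.56607; risk in unexposed = 685/3255 = 0.21045.
RR = 0.56607/0.21045 = 2.68988
AR% = (RR − 1)/RR × 100 = (2.68988 − 1)/2.68988 × 100 = 62.8236%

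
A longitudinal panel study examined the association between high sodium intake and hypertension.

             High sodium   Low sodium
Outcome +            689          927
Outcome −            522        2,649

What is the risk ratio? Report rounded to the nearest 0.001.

Reading the table with exposure as columns: a = 689 (High sodium, case), b = 522 (High sodium, non-case), c = 927 (Low sodium, case), d = 2649.
Risk in exposed = 689/1211 = 0.56895; risk in unexposed = 927/3576 = 0.25923.
RR = 0.56895 / 0.25923 = 2.19479
The risk among the exposed is 2.19 times that among the unexposed.

2.195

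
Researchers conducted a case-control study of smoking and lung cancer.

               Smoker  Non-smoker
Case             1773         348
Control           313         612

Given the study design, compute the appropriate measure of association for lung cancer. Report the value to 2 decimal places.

Reading the table with exposure as columns: a = 1773 (Smoker, case), b = 313 (Smoker, non-case), c = 348 (Non-smoker, case), d = 612.
This is a case-control study: participants were sampled on outcome status, so risks in the source population cannot be estimated directly — relative risk is not valid here. The odds ratio is the appropriate measure.
OR = (a·d)/(b·c) = (1773 × 612) / (313 × 348) = 1085076 / 108924 = 9.96177

9.96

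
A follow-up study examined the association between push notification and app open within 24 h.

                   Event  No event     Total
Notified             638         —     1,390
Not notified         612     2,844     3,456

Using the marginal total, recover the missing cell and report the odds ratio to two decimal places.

3.94

The missing cell is in the exposed row: 1390 − 638 = 752.
So a = 638, b = 752, c = 612, d = 2844.
OR = (a·d)/(b·c) = (638 × 2844) / (752 × 612) = 1814472 / 460224 = 3.94258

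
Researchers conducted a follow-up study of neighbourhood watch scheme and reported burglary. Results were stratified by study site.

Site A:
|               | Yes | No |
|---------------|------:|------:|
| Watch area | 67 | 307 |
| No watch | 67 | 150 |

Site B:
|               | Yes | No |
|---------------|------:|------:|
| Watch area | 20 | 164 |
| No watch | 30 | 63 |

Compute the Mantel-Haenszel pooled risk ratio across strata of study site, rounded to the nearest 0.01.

RR_MH = Σ(aᵢ·n₀ᵢ/nᵢ) / Σ(cᵢ·n₁ᵢ/nᵢ), with n₁ᵢ = aᵢ+bᵢ (exposed), n₀ᵢ = cᵢ+dᵢ (unexposed), nᵢ = n₁ᵢ+n₀ᵢ.
Stratum 1 (Site A): n₁ = 374, n₀ = 217, n = 591; a·n₀/n = 67·217/591 = 24.6007; c·n₁/n = 67·374/591 = 42.3993
Stratum 2 (Site B): n₁ = 184, n₀ = 93, n = 277; a·n₀/n = 20·93/277 = 6.7148; c·n₁/n = 30·184/277 = 19.9278
RR_MH = (24.6007 + 6.7148) / (42.3993 + 19.9278) = 31.3155 / 62.3271 = 0.50244

0.50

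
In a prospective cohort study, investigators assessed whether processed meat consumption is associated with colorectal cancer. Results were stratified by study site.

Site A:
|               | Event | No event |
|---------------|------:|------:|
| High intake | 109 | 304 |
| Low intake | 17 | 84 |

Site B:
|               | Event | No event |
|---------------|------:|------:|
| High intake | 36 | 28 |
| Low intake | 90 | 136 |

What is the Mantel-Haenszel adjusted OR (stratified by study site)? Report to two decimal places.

OR_MH = Σ(aᵢdᵢ/nᵢ) / Σ(bᵢcᵢ/nᵢ), where nᵢ is the stratum total.
Stratum 1 (Site A): n = 514; a·d/n = 109·84/514 = 17.8132; b·c/n = 304·17/514 = 10.0545
Stratum 2 (Site B): n = 290; a·d/n = 36·136/290 = 16.8828; b·c/n = 28·90/290 = 8.6897
OR_MH = (17.8132 + 16.8828) / (10.0545 + 8.6897) = 34.6960 / 18.7441 = 1.85103

1.85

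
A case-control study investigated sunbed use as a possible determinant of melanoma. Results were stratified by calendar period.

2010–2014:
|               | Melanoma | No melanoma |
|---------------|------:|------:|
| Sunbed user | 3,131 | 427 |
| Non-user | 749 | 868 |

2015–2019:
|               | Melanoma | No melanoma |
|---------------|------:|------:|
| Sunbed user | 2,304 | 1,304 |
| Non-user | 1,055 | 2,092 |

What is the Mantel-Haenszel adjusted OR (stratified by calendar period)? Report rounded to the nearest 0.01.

4.67

OR_MH = Σ(aᵢdᵢ/nᵢ) / Σ(bᵢcᵢ/nᵢ), where nᵢ is the stratum total.
Stratum 1 (2010–2014): n = 5175; a·d/n = 3131·868/5175 = 525.1610; b·c/n = 427·749/5175 = 61.8015
Stratum 2 (2015–2019): n = 6755; a·d/n = 2304·2092/6755 = 713.5408; b·c/n = 1304·1055/6755 = 203.6595
OR_MH = (525.1610 + 713.5408) / (61.8015 + 203.6595) = 1238.7018 / 265.4611 = 4.66623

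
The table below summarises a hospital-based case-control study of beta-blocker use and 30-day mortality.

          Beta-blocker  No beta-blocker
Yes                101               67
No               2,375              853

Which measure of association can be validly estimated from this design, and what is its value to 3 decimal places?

Reading the table with exposure as columns: a = 101 (Beta-blocker, case), b = 2375 (Beta-blocker, non-case), c = 67 (No beta-blocker, case), d = 853.
This is a hospital-based case-control study: participants were sampled on outcome status, so risks in the source population cannot be estimated directly — relative risk is not valid here. The odds ratio is the appropriate measure.
OR = (a·d)/(b·c) = (101 × 853) / (2375 × 67) = 86153 / 159125 = 0.54142

0.541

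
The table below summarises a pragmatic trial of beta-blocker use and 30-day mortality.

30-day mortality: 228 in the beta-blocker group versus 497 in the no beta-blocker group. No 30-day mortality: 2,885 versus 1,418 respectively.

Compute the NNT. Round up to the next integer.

6

Risk in treated group = 228/3113 = 0.07324; risk in control = 497/1915 = 0.25953.
Absolute risk reduction = 0.25953 − 0.07324 = 0.18629
NNT = 1 / ARR = 1 / 0.18629 = 5.368 → round up → 6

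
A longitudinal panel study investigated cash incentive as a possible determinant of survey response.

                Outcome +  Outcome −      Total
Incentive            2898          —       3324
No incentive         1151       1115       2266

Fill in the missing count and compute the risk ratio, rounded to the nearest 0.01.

The missing cell is in the exposed row: 3324 − 2898 = 426.
So a = 2898, b = 426, c = 1151, d = 1115.
RR = [a/(a+b)] / [c/(c+d)] = (2898/3324) / (1151/2266) = 0.87184/0.50794 = 1.71641

1.72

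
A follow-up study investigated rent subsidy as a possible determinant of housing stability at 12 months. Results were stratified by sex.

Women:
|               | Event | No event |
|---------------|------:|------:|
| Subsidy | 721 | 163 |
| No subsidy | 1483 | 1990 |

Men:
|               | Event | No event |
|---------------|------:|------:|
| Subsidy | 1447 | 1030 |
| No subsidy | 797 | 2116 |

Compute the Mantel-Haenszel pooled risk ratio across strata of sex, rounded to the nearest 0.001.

RR_MH = Σ(aᵢ·n₀ᵢ/nᵢ) / Σ(cᵢ·n₁ᵢ/nᵢ), with n₁ᵢ = aᵢ+bᵢ (exposed), n₀ᵢ = cᵢ+dᵢ (unexposed), nᵢ = n₁ᵢ+n₀ᵢ.
Stratum 1 (Women): n₁ = 884, n₀ = 3473, n = 4357; a·n₀/n = 721·3473/4357 = 574.7149; c·n₁/n = 1483·884/4357 = 300.8887
Stratum 2 (Men): n₁ = 2477, n₀ = 2913, n = 5390; a·n₀/n = 1447·2913/5390 = 782.0243; c·n₁/n = 797·2477/5390 = 366.2651
RR_MH = (574.7149 + 782.0243) / (300.8887 + 366.2651) = 1356.7392 / 667.1538 = 2.03362

2.034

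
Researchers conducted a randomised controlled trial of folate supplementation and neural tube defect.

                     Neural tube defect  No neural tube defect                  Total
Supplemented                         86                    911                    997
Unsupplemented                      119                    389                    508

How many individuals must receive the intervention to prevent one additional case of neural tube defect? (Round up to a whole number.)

Risk in treated group = 86/997 = 0.08626; risk in control = 119/508 = 0.23425.
Absolute risk reduction = 0.23425 − 0.08626 = 0.14799
NNT = 1 / ARR = 1 / 0.14799 = 6.757 → round up → 7

7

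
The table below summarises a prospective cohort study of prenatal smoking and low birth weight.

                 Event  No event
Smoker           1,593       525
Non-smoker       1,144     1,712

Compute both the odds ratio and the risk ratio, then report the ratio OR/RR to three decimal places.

2.418

Cells: a = 1593, b = 525, c = 1144, d = 1712.
OR = (1593·1712)/(525·1144) = 2727216/600600 = 4.54082
Risk in exposed = 1593/2118 = 0.75212; risk in unexposed = 1144/2856 = 0.40056; RR = 1.87768
OR/RR = 4.54082 / 1.87768 = 2.41831
The outcome is not rare, so the OR lies further from 1 than the RR.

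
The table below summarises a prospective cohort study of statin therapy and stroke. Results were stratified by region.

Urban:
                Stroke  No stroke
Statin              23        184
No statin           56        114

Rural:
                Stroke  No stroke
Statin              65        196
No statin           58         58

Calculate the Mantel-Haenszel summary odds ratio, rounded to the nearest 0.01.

OR_MH = Σ(aᵢdᵢ/nᵢ) / Σ(bᵢcᵢ/nᵢ), where nᵢ is the stratum total.
Stratum 1 (Urban): n = 377; a·d/n = 23·114/377 = 6.9549; b·c/n = 184·56/377 = 27.3316
Stratum 2 (Rural): n = 377; a·d/n = 65·58/377 = 10.0000; b·c/n = 196·58/377 = 30.1538
OR_MH = (6.9549 + 10.0000) / (27.3316 + 30.1538) = 16.9549 / 57.4854 = 0.29494

0.29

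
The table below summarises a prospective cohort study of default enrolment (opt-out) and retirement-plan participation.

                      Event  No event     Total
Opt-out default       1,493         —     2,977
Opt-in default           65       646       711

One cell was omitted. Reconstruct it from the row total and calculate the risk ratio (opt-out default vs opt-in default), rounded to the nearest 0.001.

5.486

The missing cell is in the exposed row: 2977 − 1493 = 1484.
So a = 1493, b = 1484, c = 65, d = 646.
RR = [a/(a+b)] / [c/(c+d)] = (1493/2977) / (65/711) = 0.50151/0.09142 = 5.48577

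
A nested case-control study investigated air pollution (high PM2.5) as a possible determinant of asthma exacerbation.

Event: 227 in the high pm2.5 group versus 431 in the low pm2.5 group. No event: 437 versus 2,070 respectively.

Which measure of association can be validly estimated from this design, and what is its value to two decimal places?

2.49

From the description: a = 227, b = 437, c = 431, d = 2070.
This is a nested case-control study: participants were sampled on outcome status, so risks in the source population cannot be estimated directly — relative risk is not valid here. The odds ratio is the appropriate measure.
OR = (a·d)/(b·c) = (227 × 2070) / (437 × 431) = 469890 / 188347 = 2.49481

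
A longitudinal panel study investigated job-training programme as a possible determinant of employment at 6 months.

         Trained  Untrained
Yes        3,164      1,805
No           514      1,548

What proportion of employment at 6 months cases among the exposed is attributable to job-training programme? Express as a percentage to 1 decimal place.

Reading the table with exposure as columns: a = 3164 (Trained, case), b = 514 (Trained, non-case), c = 1805 (Untrained, case), d = 1548.
Risk in exposed = 3164/3678 = 0.86025; risk in unexposed = 1805/3353 = 0.53832.
RR = 0.86025/0.53832 = 1.59802
AR% = (RR − 1)/RR × 100 = (1.59802 − 1)/1.59802 × 100 = 37.4224%

37.4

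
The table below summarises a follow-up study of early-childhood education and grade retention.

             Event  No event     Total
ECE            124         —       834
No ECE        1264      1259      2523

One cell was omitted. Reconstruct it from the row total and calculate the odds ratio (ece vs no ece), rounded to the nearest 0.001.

The missing cell is in the exposed row: 834 − 124 = 710.
So a = 124, b = 710, c = 1264, d = 1259.
OR = (a·d)/(b·c) = (124 × 1259) / (710 × 1264) = 156116 / 897440 = 0.17396

0.174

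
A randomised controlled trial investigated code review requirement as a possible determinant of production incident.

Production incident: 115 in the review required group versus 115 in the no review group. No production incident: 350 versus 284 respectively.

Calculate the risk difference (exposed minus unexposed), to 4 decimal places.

-0.0409

From the description: a = 115, b = 350, c = 115, d = 284.
Risk in exposed = 115/465 = 0.247312; risk in unexposed = 115/399 = 0.288221.
Risk difference = 0.247312 − 0.288221 = -0.040909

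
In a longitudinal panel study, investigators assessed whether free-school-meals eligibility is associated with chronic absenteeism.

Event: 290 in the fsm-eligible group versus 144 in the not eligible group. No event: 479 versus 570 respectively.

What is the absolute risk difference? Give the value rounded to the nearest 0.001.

From the description: a = 290, b = 479, c = 144, d = 570.
Risk in exposed = 290/769 = 0.377113; risk in unexposed = 144/714 = 0.201681.
Risk difference = 0.377113 − 0.201681 = 0.175432

0.175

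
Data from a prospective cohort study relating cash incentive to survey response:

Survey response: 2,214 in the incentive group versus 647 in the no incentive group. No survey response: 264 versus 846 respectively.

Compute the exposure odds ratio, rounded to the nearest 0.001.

From the description: a = 2214, b = 264, c = 647, d = 846.
OR = (a·d)/(b·c) = (2214 × 846) / (264 × 647) = 1873044 / 170808 = 10.96579
The odds of survey response are about 10.97 times as high in the incentive group.

10.966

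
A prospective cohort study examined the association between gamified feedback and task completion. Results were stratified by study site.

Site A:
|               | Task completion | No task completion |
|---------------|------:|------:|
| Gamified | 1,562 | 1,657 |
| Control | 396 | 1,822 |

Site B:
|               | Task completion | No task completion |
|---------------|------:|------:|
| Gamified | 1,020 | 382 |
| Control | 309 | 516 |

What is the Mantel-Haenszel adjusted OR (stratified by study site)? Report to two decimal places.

4.37

OR_MH = Σ(aᵢdᵢ/nᵢ) / Σ(bᵢcᵢ/nᵢ), where nᵢ is the stratum total.
Stratum 1 (Site A): n = 5437; a·d/n = 1562·1822/5437 = 523.4438; b·c/n = 1657·396/5437 = 120.6864
Stratum 2 (Site B): n = 2227; a·d/n = 1020·516/2227 = 236.3359; b·c/n = 382·309/2227 = 53.0031
OR_MH = (523.4438 + 236.3359) / (120.6864 + 53.0031) = 759.7797 / 173.6896 = 4.37435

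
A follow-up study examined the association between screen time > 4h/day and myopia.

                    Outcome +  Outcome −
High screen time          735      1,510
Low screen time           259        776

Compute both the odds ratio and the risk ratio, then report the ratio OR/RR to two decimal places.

Cells: a = 735, b = 1510, c = 259, d = 776.
OR = (735·776)/(1510·259) = 570360/391090 = 1.45839
Risk in exposed = 735/2245 = 0.32739; risk in unexposed = 259/1035 = 0.25024; RR = 1.30831
OR/RR = 1.45839 / 1.30831 = 1.11471
The outcome is not rare, so the OR lies further from 1 than the RR.

1.11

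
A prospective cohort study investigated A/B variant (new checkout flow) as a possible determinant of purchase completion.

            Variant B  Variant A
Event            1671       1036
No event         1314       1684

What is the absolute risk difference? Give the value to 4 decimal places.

0.1789

Reading the table with exposure as columns: a = 1671 (Variant B, case), b = 1314 (Variant B, non-case), c = 1036 (Variant A, case), d = 1684.
Risk in exposed = 1671/2985 = 0.559799; risk in unexposed = 1036/2720 = 0.380882.
Risk difference = 0.559799 − 0.380882 = 0.178917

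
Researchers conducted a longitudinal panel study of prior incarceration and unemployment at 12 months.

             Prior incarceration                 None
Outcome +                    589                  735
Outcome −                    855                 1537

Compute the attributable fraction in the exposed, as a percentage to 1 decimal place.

20.7

Reading the table with exposure as columns: a = 589 (Prior incarceration, case), b = 855 (Prior incarceration, non-case), c = 735 (None, case), d = 1537.
Risk in exposed = 589/1444 = 0.40789; risk in unexposed = 735/2272 = 0.32350.
RR = 0.40789/0.32350 = 1.26087
AR% = (RR − 1)/RR × 100 = (1.26087 − 1)/1.26087 × 100 = 20.6895%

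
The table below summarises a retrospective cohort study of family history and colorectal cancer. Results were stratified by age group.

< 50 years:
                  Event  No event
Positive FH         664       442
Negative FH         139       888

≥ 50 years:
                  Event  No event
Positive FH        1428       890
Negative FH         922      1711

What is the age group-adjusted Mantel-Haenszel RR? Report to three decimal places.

RR_MH = Σ(aᵢ·n₀ᵢ/nᵢ) / Σ(cᵢ·n₁ᵢ/nᵢ), with n₁ᵢ = aᵢ+bᵢ (exposed), n₀ᵢ = cᵢ+dᵢ (unexposed), nᵢ = n₁ᵢ+n₀ᵢ.
Stratum 1 (< 50 years): n₁ = 1106, n₀ = 1027, n = 2133; a·n₀/n = 664·1027/2133 = 319.7037; c·n₁/n = 139·1106/2133 = 72.0741
Stratum 2 (≥ 50 years): n₁ = 2318, n₀ = 2633, n = 4951; a·n₀/n = 1428·2633/4951 = 759.4272; c·n₁/n = 922·2318/4951 = 431.6696
RR_MH = (319.7037 + 759.4272) / (72.0741 + 431.6696) = 1079.1309 / 503.7436 = 2.14222

2.142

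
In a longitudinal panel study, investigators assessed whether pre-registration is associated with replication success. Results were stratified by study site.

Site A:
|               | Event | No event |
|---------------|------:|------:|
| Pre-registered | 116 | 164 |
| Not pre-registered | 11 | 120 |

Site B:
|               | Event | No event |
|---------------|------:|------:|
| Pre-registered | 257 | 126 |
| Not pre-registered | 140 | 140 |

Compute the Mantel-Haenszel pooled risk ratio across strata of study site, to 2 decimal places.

1.65

RR_MH = Σ(aᵢ·n₀ᵢ/nᵢ) / Σ(cᵢ·n₁ᵢ/nᵢ), with n₁ᵢ = aᵢ+bᵢ (exposed), n₀ᵢ = cᵢ+dᵢ (unexposed), nᵢ = n₁ᵢ+n₀ᵢ.
Stratum 1 (Site A): n₁ = 280, n₀ = 131, n = 411; a·n₀/n = 116·131/411 = 36.9732; c·n₁/n = 11·280/411 = 7.4939
Stratum 2 (Site B): n₁ = 383, n₀ = 280, n = 663; a·n₀/n = 257·280/663 = 108.5370; c·n₁/n = 140·383/663 = 80.8748
RR_MH = (36.9732 + 108.5370) / (7.4939 + 80.8748) = 145.5102 / 88.3687 = 1.64663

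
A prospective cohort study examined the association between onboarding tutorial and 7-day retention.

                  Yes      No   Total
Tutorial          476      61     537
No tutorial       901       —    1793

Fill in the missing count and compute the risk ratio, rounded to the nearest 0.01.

The missing cell is in the unexposed row: 1793 − 901 = 892.
So a = 476, b = 61, c = 901, d = 892.
RR = [a/(a+b)] / [c/(c+d)] = (476/537) / (901/1793) = 0.88641/0.50251 = 1.76396

1.76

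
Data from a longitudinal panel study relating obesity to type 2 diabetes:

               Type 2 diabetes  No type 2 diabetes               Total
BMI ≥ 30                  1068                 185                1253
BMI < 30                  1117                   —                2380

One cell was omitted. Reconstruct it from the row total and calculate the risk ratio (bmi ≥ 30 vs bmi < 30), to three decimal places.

The missing cell is in the unexposed row: 2380 − 1117 = 1263.
So a = 1068, b = 185, c = 1117, d = 1263.
RR = [a/(a+b)] / [c/(c+d)] = (1068/1253) / (1117/2380) = 0.85235/0.46933 = 1.81612

1.816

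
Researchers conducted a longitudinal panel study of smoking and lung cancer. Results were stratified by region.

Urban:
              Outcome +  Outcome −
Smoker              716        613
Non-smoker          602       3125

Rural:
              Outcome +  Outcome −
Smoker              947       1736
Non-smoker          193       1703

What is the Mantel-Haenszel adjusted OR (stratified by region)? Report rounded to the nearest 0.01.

OR_MH = Σ(aᵢdᵢ/nᵢ) / Σ(bᵢcᵢ/nᵢ), where nᵢ is the stratum total.
Stratum 1 (Urban): n = 5056; a·d/n = 716·3125/5056 = 442.5435; b·c/n = 613·602/5056 = 72.9877
Stratum 2 (Rural): n = 4579; a·d/n = 947·1703/4579 = 352.2038; b·c/n = 1736·193/4579 = 73.1706
OR_MH = (442.5435 + 352.2038) / (72.9877 + 73.1706) = 794.7473 / 146.1583 = 5.43758

5.44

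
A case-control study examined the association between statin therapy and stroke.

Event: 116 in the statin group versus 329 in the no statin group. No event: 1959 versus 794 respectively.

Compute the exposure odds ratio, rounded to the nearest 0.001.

0.143

From the description: a = 116, b = 1959, c = 329, d = 794.
OR = (a·d)/(b·c) = (116 × 794) / (1959 × 329) = 92104 / 644511 = 0.14291
Exposure is associated with lower odds of stroke (OR = 0.14 < 1).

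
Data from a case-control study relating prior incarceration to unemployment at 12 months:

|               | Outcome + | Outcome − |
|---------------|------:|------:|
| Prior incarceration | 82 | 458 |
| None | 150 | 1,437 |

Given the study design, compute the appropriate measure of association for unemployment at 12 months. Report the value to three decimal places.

Cells: a = 82, b = 458, c = 150, d = 1437.
This is a case-control study: participants were sampled on outcome status, so risks in the source population cannot be estimated directly — relative risk is not valid here. The odds ratio is the appropriate measure.
OR = (a·d)/(b·c) = (82 × 1437) / (458 × 150) = 117834 / 68700 = 1.71520

1.715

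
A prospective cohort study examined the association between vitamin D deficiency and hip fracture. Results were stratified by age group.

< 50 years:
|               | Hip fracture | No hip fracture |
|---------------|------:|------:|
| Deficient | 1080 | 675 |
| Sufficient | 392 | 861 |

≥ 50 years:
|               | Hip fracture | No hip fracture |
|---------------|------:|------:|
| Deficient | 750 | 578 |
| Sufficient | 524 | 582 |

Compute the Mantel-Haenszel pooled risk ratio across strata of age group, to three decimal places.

1.536

RR_MH = Σ(aᵢ·n₀ᵢ/nᵢ) / Σ(cᵢ·n₁ᵢ/nᵢ), with n₁ᵢ = aᵢ+bᵢ (exposed), n₀ᵢ = cᵢ+dᵢ (unexposed), nᵢ = n₁ᵢ+n₀ᵢ.
Stratum 1 (< 50 years): n₁ = 1755, n₀ = 1253, n = 3008; a·n₀/n = 1080·1253/3008 = 449.8803; c·n₁/n = 392·1755/3008 = 228.7101
Stratum 2 (≥ 50 years): n₁ = 1328, n₀ = 1106, n = 2434; a·n₀/n = 750·1106/2434 = 340.7970; c·n₁/n = 524·1328/2434 = 285.8965
RR_MH = (449.8803 + 340.7970) / (228.7101 + 285.8965) = 790.6774 / 514.6066 = 1.53647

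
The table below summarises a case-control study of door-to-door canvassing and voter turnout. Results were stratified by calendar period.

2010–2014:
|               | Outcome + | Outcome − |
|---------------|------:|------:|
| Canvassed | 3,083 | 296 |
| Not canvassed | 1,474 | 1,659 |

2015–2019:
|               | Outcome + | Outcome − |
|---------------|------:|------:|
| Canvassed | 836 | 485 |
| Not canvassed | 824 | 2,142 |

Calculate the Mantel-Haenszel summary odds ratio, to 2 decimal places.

OR_MH = Σ(aᵢdᵢ/nᵢ) / Σ(bᵢcᵢ/nᵢ), where nᵢ is the stratum total.
Stratum 1 (2010–2014): n = 6512; a·d/n = 3083·1659/6512 = 785.4264; b·c/n = 296·1474/6512 = 67.0000
Stratum 2 (2015–2019): n = 4287; a·d/n = 836·2142/4287 = 417.7075; b·c/n = 485·824/4287 = 93.2214
OR_MH = (785.4264 + 417.7075) / (67.0000 + 93.2214) = 1203.1339 / 160.2214 = 7.50920

7.51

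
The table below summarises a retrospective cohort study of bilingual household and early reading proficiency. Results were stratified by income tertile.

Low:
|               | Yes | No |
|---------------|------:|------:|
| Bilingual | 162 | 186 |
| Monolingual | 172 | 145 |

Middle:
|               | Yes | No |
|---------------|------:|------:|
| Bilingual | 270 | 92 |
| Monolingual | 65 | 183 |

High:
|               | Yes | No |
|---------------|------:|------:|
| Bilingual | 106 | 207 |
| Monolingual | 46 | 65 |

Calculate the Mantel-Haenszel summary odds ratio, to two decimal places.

1.65

OR_MH = Σ(aᵢdᵢ/nᵢ) / Σ(bᵢcᵢ/nᵢ), where nᵢ is the stratum total.
Stratum 1 (Low): n = 665; a·d/n = 162·145/665 = 35.3233; b·c/n = 186·172/665 = 48.1083
Stratum 2 (Middle): n = 610; a·d/n = 270·183/610 = 81.0000; b·c/n = 92·65/610 = 9.8033
Stratum 3 (High): n = 424; a·d/n = 106·65/424 = 16.2500; b·c/n = 207·46/424 = 22.4575
OR_MH = (35.3233 + 81.0000 + 16.2500) / (48.1083 + 9.8033 + 22.4575) = 132.5733 / 80.3691 = 1.64956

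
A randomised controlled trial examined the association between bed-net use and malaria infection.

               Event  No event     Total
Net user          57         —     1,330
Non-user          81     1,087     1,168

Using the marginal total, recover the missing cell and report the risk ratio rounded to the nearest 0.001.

0.618

The missing cell is in the exposed row: 1330 − 57 = 1273.
So a = 57, b = 1273, c = 81, d = 1087.
RR = [a/(a+b)] / [c/(c+d)] = (57/1330) / (81/1168) = 0.04286/0.06935 = 0.61799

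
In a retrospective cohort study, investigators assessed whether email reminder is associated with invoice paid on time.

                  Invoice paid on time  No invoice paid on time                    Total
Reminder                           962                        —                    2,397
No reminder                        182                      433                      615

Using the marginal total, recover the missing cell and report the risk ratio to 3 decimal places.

The missing cell is in the exposed row: 2397 − 962 = 1435.
So a = 962, b = 1435, c = 182, d = 433.
RR = [a/(a+b)] / [c/(c+d)] = (962/2397) / (182/615) = 0.40134/0.29593 = 1.35616

1.356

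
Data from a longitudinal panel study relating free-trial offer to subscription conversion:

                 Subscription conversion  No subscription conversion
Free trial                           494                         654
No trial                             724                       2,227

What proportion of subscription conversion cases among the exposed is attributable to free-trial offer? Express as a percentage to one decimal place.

Cells: a = 494, b = 654, c = 724, d = 2227.
Risk in exposed = 494/1148 = 0.43031; risk in unexposed = 724/2951 = 0.24534.
RR = 0.43031/0.24534 = 1.75394
AR% = (RR − 1)/RR × 100 = (1.75394 − 1)/1.75394 × 100 = 42.9856%

43.0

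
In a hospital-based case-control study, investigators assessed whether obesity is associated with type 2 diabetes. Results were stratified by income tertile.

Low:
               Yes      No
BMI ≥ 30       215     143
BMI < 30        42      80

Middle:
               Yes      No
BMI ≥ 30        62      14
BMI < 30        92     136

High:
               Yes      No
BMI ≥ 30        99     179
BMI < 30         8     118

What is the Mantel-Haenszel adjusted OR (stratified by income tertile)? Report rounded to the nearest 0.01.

4.56

OR_MH = Σ(aᵢdᵢ/nᵢ) / Σ(bᵢcᵢ/nᵢ), where nᵢ is the stratum total.
Stratum 1 (Low): n = 480; a·d/n = 215·80/480 = 35.8333; b·c/n = 143·42/480 = 12.5125
Stratum 2 (Middle): n = 304; a·d/n = 62·136/304 = 27.7368; b·c/n = 14·92/304 = 4.2368
Stratum 3 (High): n = 404; a·d/n = 99·118/404 = 28.9158; b·c/n = 179·8/404 = 3.5446
OR_MH = (35.8333 + 27.7368 + 28.9158) / (12.5125 + 4.2368 + 3.5446) = 92.4860 / 20.2939 = 4.55733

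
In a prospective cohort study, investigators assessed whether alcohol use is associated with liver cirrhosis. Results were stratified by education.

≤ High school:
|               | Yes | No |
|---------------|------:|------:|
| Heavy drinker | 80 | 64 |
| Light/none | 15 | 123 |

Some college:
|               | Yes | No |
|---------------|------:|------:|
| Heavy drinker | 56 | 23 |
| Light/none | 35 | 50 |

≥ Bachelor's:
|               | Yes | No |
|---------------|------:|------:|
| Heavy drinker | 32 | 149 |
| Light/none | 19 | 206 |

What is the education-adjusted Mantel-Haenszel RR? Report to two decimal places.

RR_MH = Σ(aᵢ·n₀ᵢ/nᵢ) / Σ(cᵢ·n₁ᵢ/nᵢ), with n₁ᵢ = aᵢ+bᵢ (exposed), n₀ᵢ = cᵢ+dᵢ (unexposed), nᵢ = n₁ᵢ+n₀ᵢ.
Stratum 1 (≤ High school): n₁ = 144, n₀ = 138, n = 282; a·n₀/n = 80·138/282 = 39.1489; c·n₁/n = 15·144/282 = 7.6596
Stratum 2 (Some college): n₁ = 79, n₀ = 85, n = 164; a·n₀/n = 56·85/164 = 29.0244; c·n₁/n = 35·79/164 = 16.8598
Stratum 3 (≥ Bachelor's): n₁ = 181, n₀ = 225, n = 406; a·n₀/n = 32·225/406 = 17.7340; c·n₁/n = 19·181/406 = 8.4704
RR_MH = (39.1489 + 29.0244 + 17.7340) / (7.6596 + 16.8598 + 8.4704) = 85.9073 / 32.9898 = 2.60406

2.60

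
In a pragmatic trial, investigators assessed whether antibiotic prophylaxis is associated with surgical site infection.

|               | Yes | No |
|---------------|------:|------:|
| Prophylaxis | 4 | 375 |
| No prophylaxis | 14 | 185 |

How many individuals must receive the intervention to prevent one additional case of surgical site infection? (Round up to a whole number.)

17

Risk in treated group = 4/379 = 0.01055; risk in control = 14/199 = 0.07035.
Absolute risk reduction = 0.07035 − 0.01055 = 0.05980
NNT = 1 / ARR = 1 / 0.05980 = 16.723 → round up → 17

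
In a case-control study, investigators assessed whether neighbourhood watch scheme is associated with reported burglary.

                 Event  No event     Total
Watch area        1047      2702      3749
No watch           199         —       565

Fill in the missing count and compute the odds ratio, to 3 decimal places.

The missing cell is in the unexposed row: 565 − 199 = 366.
So a = 1047, b = 2702, c = 199, d = 366.
OR = (a·d)/(b·c) = (1047 × 366) / (2702 × 199) = 383202 / 537698 = 0.71267

0.713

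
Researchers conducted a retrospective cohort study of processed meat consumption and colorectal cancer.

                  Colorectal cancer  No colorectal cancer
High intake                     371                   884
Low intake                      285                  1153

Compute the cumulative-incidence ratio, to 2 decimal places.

1.49

Cells: a = 371, b = 884, c = 285, d = 1153.
Risk in exposed = 371/1255 = 0.29562; risk in unexposed = 285/1438 = 0.19819.
RR = 0.29562 / 0.19819 = 1.49157
The risk among the exposed is 1.49 times that among the unexposed.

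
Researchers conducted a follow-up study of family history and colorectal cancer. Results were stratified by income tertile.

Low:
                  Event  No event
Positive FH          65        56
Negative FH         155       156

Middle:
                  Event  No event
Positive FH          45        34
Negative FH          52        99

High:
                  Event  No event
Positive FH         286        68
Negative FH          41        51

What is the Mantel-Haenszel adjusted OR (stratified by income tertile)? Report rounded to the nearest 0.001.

OR_MH = Σ(aᵢdᵢ/nᵢ) / Σ(bᵢcᵢ/nᵢ), where nᵢ is the stratum total.
Stratum 1 (Low): n = 432; a·d/n = 65·156/432 = 23.4722; b·c/n = 56·155/432 = 20.0926
Stratum 2 (Middle): n = 230; a·d/n = 45·99/230 = 19.3696; b·c/n = 34·52/230 = 7.6870
Stratum 3 (High): n = 446; a·d/n = 286·51/446 = 32.7040; b·c/n = 68·41/446 = 6.2511
OR_MH = (23.4722 + 19.3696 + 32.7040) / (20.0926 + 7.6870 + 6.2511) = 75.5458 / 34.0307 = 2.21993

2.220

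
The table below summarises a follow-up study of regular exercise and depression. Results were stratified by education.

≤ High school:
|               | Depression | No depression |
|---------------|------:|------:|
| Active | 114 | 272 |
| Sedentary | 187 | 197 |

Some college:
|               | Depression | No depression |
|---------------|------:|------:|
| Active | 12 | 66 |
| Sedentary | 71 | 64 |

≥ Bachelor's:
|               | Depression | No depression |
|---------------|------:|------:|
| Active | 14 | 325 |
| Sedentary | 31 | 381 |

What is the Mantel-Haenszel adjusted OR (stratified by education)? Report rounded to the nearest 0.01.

OR_MH = Σ(aᵢdᵢ/nᵢ) / Σ(bᵢcᵢ/nᵢ), where nᵢ is the stratum total.
Stratum 1 (≤ High school): n = 770; a·d/n = 114·197/770 = 29.1662; b·c/n = 272·187/770 = 66.0571
Stratum 2 (Some college): n = 213; a·d/n = 12·64/213 = 3.6056; b·c/n = 66·71/213 = 22.0000
Stratum 3 (≥ Bachelor's): n = 751; a·d/n = 14·381/751 = 7.1025; b·c/n = 325·31/751 = 13.4154
OR_MH = (29.1662 + 3.6056 + 7.1025) / (66.0571 + 22.0000 + 13.4154) = 39.8744 / 101.4726 = 0.39296

0.39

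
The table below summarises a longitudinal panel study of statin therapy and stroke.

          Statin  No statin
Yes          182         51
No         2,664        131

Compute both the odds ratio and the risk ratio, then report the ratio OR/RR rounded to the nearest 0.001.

Reading the table with exposure as columns: a = 182 (Statin, case), b = 2664 (Statin, non-case), c = 51 (No statin, case), d = 131.
OR = (182·131)/(2664·51) = 23842/135864 = 0.17548
Risk in exposed = 182/2846 = 0.06395; risk in unexposed = 51/182 = 0.28022; RR = 0.22821
OR/RR = 0.17548 / 0.22821 = 0.76895
The outcome is not rare, so the OR lies further from 1 than the RR.

0.769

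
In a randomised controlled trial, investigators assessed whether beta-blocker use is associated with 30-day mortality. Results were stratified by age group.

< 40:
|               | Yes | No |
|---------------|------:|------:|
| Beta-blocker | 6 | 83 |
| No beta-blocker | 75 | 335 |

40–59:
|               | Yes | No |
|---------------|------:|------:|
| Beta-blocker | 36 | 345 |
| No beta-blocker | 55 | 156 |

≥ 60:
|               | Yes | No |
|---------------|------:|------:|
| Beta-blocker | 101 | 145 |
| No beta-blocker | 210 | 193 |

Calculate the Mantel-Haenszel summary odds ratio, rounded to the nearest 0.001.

0.476

OR_MH = Σ(aᵢdᵢ/nᵢ) / Σ(bᵢcᵢ/nᵢ), where nᵢ is the stratum total.
Stratum 1 (< 40): n = 499; a·d/n = 6·335/499 = 4.0281; b·c/n = 83·75/499 = 12.4749
Stratum 2 (40–59): n = 592; a·d/n = 36·156/592 = 9.4865; b·c/n = 345·55/592 = 32.0524
Stratum 3 (≥ 60): n = 649; a·d/n = 101·193/649 = 30.0354; b·c/n = 145·210/649 = 46.9183
OR_MH = (4.0281 + 9.4865 + 30.0354) / (12.4749 + 32.0524 + 46.9183) = 43.5500 / 91.4457 = 0.47624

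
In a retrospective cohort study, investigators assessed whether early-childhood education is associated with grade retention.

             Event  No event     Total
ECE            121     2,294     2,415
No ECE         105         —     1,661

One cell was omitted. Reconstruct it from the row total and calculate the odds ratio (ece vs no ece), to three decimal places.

The missing cell is in the unexposed row: 1661 − 105 = 1556.
So a = 121, b = 2294, c = 105, d = 1556.
OR = (a·d)/(b·c) = (121 × 1556) / (2294 × 105) = 188276 / 240870 = 0.78165

0.782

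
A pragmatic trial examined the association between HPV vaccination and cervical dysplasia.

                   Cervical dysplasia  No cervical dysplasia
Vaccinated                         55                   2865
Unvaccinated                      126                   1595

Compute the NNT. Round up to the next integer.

Risk in treated group = 55/2920 = 0.01884; risk in control = 126/1721 = 0.07321.
Absolute risk reduction = 0.07321 − 0.01884 = 0.05438
NNT = 1 / ARR = 1 / 0.05438 = 18.390 → round up → 19

19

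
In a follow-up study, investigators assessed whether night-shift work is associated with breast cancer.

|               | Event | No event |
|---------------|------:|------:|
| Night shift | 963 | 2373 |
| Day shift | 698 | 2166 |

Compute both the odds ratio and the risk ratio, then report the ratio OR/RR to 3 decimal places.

1.063

Cells: a = 963, b = 2373, c = 698, d = 2166.
OR = (963·2166)/(2373·698) = 2085858/1656354 = 1.25931
Risk in exposed = 963/3336 = 0.28867; risk in unexposed = 698/2864 = 0.24372; RR = 1.18445
OR/RR = 1.25931 / 1.18445 = 1.06320
The outcome is not rare, so the OR lies further from 1 than the RR.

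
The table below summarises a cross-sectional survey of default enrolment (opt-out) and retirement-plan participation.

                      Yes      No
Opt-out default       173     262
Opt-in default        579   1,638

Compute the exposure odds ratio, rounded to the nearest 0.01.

1.87

Cells: a = 173, b = 262, c = 579, d = 1638.
OR = (a·d)/(b·c) = (173 × 1638) / (262 × 579) = 283374 / 151698 = 1.86801
The odds of retirement-plan participation are about 1.87 times as high in the opt-out default group.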